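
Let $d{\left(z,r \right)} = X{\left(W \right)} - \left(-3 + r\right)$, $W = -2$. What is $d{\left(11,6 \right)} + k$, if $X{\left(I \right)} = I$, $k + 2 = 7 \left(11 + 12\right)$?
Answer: $154$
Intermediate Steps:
$k = 159$ ($k = -2 + 7 \left(11 + 12\right) = -2 + 7 \cdot 23 = -2 + 161 = 159$)
$d{\left(z,r \right)} = 1 - r$ ($d{\left(z,r \right)} = -2 - \left(-3 + r\right) = 1 - r$)
$d{\left(11,6 \right)} + k = \left(1 - 6\right) + 159 = -5 + 159 = 154$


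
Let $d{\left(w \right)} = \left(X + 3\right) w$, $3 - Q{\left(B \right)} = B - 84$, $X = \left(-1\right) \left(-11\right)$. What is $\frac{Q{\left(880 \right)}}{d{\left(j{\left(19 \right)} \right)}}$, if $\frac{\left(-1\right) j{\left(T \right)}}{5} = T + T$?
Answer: $\frac{793}{2660} \approx 0.29812$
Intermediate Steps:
$X = 11$
$Q{\left(B \right)} = 87 - B$ ($Q{\left(B \right)} = 3 - \left(B - 84\right) = 3 - \left(-84 + B\right) = 87 - B$)
$j{\left(T \right)} = - 10 T$ ($j{\left(T \right)} = - 5 \left(T + T\right) = - 5 \cdot 2 T = - 10 T$)
$d{\left(w \right)} = 14 w$ ($d{\left(w \right)} = \left(11 + 3\right) w = 14 w$)
$\frac{Q{\left(880 \right)}}{d{\left(j{\left(19 \right)} \right)}} = \frac{87 - 880}{14 \left(\left(-10\right) 19\right)} = \frac{87 - 880}{14 \left(-190\right)} = - \frac{793}{-2660} = \left(-793\right) \left(- \frac{1}{2660}\right) = \frac{793}{2660}$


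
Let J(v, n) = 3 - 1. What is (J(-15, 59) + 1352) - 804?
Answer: 550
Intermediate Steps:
J(v, n) = 2
(J(-15, 59) + 1352) - 804 = (2 + 1352) - 804 = 1354 - 804 = 550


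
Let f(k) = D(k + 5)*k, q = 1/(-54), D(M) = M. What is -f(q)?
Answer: 269/2916 ≈ 0.092250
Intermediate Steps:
q = -1/54 ≈ -0.018519
f(k) = k*(5 + k) (f(k) = (k + 5)*k = (5 + k)*k = k*(5 + k))
-f(q) = -(-1)*(5 - 1/54)/54 = -(-1)*269/(54*54) = -1*(-269/2916) = 269/2916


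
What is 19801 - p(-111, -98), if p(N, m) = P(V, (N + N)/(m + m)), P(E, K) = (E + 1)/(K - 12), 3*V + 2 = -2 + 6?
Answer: 12652937/639 ≈ 19801.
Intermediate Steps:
V = ⅔ (V = -⅔ + (-2 + 6)/3 = -⅔ + (⅓)*4 = -⅔ + 4/3 = ⅔ ≈ 0.66667)
P(E, K) = (1 + E)/(-12 + K)
p(N, m) = 5/(3*(-12 + N/m)) (p(N, m) = (1 + ⅔)/(-12 + (N + N)/(m + m)) = (5/3)/(-12 + (2*N)/((2*m))) = (5/3)/(-12 + (2*N)*(1/(2*m))) = (5/3)/(-12 + N/m) = 5/(3*(-12 + N/m)))
19801 - p(-111, -98) = 19801 - 5*(-98)/(3*(-111 - 12*(-98))) = 19801 - 5*(-98)/(3*(-111 + 1176)) = 19801 - 5*(-98)/(3*1065) = 19801 - 1*(-98/639) = 19801 + 98/639 = 12652937/639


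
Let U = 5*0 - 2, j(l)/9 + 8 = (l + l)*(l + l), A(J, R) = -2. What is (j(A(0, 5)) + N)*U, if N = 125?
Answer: -394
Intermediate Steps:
j(l) = -72 + 36*l² (j(l) = -72 + 9*((l + l)*(l + l)) = -72 + 9*((2*l)*(2*l)) = -72 + 9*(4*l²) = -72 + 36*l²)
U = -2 (U = 0 - 2 = -2)
(j(A(0, 5)) + N)*U = ((-72 + 36*(-2)²) + 125)*(-2) = ((-72 + 36*4) + 125)*(-2) = ((-72 + 144) + 125)*(-2) = (72 + 125)*(-2) = 197*(-2) = -394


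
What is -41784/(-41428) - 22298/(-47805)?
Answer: 730311416/495116385 ≈ 1.4750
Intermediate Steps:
-41784/(-41428) - 22298/(-47805) = -41784*(-1/41428) - 22298*(-1/47805) = 10446/10357 + 22298/47805 = 730311416/495116385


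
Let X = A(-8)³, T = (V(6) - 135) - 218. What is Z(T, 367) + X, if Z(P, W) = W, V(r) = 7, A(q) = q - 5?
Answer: -1830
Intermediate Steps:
A(q) = -5 + q
T = -346 (T = (7 - 135) - 218 = -128 - 218 = -346)
X = -2197 (X = (-5 - 8)³ = (-13)³ = -2197)
Z(T, 367) + X = 367 - 2197 = -1830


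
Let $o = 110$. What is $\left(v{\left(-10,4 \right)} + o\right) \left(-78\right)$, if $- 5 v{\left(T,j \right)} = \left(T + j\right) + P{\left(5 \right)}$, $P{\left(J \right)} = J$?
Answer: $- \frac{42978}{5} \approx -8595.6$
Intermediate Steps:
$v{\left(T,j \right)} = -1 - \frac{T}{5} - \frac{j}{5}$ ($v{\left(T,j \right)} = - \frac{\left(T + j\right) + 5}{5} = - \frac{5 + T + j}{5} = -1 - \frac{T}{5} - \frac{j}{5}$)
$\left(v{\left(-10,4 \right)} + o\right) \left(-78\right) = \left(\left(-1 - -2 - \frac{4}{5}\right) + 110\right) \left(-78\right) = \left(\left(-1 + 2 - \frac{4}{5}\right) + 110\right) \left(-78\right) = \left(\frac{1}{5} + 110\right) \left(-78\right) = \frac{551}{5} \left(-78\right) = - \frac{42978}{5}$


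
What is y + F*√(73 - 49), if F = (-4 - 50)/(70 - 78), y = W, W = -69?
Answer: -69 + 27*√6/2 ≈ -35.932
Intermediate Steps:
y = -69
F = 27/4 (F = -54/(-8) = -54*(-⅛) = 27/4 ≈ 6.7500)
y + F*√(73 - 49) = -69 + 27*√(73 - 49)/4 = -69 + 27*√24/4 = -69 + 27*(2*√6)/4 = -69 + 27*√6/2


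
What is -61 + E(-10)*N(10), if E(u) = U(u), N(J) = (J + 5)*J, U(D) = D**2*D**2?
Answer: 1499939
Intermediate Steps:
U(D) = D**4
N(J) = J*(5 + J) (N(J) = (5 + J)*J = J*(5 + J))
E(u) = u**4
-61 + E(-10)*N(10) = -61 + (-10)**4*(10*(5 + 10)) = -61 + 10000*(10*15) = -61 + 10000*150 = -61 + 1500000 = 1499939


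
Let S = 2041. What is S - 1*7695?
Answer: -5654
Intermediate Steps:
S - 1*7695 = 2041 - 1*7695 = 2041 - 7695 = -5654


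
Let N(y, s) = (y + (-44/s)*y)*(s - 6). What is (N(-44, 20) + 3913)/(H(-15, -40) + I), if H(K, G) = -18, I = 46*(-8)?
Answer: -23261/1930 ≈ -12.052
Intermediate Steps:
I = -368
N(y, s) = (-6 + s)*(y - 44*y/s) (N(y, s) = (y - 44*y/s)*(-6 + s) = (-6 + s)*(y - 44*y/s))
(N(-44, 20) + 3913)/(H(-15, -40) + I) = (-44*(264 + 20*(-50 + 20))/20 + 3913)/(-18 - 368) = (-44*1/20*(264 + 20*(-30)) + 3913)/(-386) = (-44*1/20*(264 - 600) + 3913)*(-1/386) = (-44*1/20*(-336) + 3913)*(-1/386) = (3696/5 + 3913)*(-1/386) = (23261/5)*(-1/386) = -23261/1930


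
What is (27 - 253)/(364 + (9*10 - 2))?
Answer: -½ ≈ -0.50000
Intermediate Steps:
(27 - 253)/(364 + (9*10 - 2)) = -226/(364 + (90 - 2)) = -226/(364 + 88) = -226/452 = -226*1/452 = -½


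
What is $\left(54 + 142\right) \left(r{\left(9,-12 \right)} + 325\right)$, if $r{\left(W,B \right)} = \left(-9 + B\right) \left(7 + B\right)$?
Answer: $84280$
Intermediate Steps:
$\left(54 + 142\right) \left(r{\left(9,-12 \right)} + 325\right) = \left(54 + 142\right) \left(\left(-63 + \left(-12\right)^{2} - -24\right) + 325\right) = 196 \left(\left(-63 + 144 + 24\right) + 325\right) = 196 \left(105 + 325\right) = 196 \cdot 430 = 84280$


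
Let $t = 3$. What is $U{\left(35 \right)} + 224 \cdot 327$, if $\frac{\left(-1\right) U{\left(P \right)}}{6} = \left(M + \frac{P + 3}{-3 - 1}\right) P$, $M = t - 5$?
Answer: $75663$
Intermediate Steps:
$M = -2$ ($M = 3 - 5 = -2$)
$U{\left(P \right)} = - 6 P \left(- \frac{11}{4} - \frac{P}{4}\right)$ ($U{\left(P \right)} = - 6 \left(-2 + \frac{P + 3}{-3 - 1}\right) P = - 6 \left(-2 + \frac{3 + P}{-4}\right) P = - 6 \left(-2 + \left(3 + P\right) \left(- \frac{1}{4}\right)\right) P = - 6 \left(-2 - \left(\frac{3}{4} + \frac{P}{4}\right)\right) P = - 6 \left(- \frac{11}{4} - \frac{P}{4}\right) P = - 6 P \left(- \frac{11}{4} - \frac{P}{4}\right)$)
$U{\left(35 \right)} + 224 \cdot 327 = \frac{3}{2} \cdot 35 \left(11 + 35\right) + 224 \cdot 327 = \frac{3}{2} \cdot 35 \cdot 46 + 73248 = 2415 + 73248 = 75663$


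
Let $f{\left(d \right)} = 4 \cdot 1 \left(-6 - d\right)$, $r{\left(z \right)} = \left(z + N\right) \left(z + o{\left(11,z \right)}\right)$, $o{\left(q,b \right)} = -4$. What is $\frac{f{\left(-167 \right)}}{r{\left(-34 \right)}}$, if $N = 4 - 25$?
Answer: $\frac{322}{1045} \approx 0.30813$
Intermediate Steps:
$N = -21$
$r{\left(z \right)} = \left(-21 + z\right) \left(-4 + z\right)$ ($r{\left(z \right)} = \left(z - 21\right) \left(z - 4\right) = \left(-21 + z\right) \left(-4 + z\right)$)
$f{\left(d \right)} = -24 - 4 d$ ($f{\left(d \right)} = 4 \left(-6 - d\right) = -24 - 4 d$)
$\frac{f{\left(-167 \right)}}{r{\left(-34 \right)}} = \frac{-24 - -668}{84 + \left(-34\right)^{2} - -850} = \frac{-24 + 668}{84 + 1156 + 850} = \frac{644}{2090} = 644 \cdot \frac{1}{2090} = \frac{322}{1045}$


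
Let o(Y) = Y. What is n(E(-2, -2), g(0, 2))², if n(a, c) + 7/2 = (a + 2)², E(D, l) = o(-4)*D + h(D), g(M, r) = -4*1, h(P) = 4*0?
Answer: 37249/4 ≈ 9312.3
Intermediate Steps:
h(P) = 0
g(M, r) = -4
E(D, l) = -4*D (E(D, l) = -4*D + 0 = -4*D)
n(a, c) = -7/2 + (2 + a)² (n(a, c) = -7/2 + (a + 2)² = -7/2 + (2 + a)²)
n(E(-2, -2), g(0, 2))² = (-7/2 + (2 - 4*(-2))²)² = (-7/2 + (2 + 8)²)² = (-7/2 + 10²)² = (-7/2 + 100)² = (193/2)² = 37249/4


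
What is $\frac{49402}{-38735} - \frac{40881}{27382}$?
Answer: $- \frac{2936251099}{1060641770} \approx -2.7684$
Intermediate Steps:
$\frac{49402}{-38735} - \frac{40881}{27382} = 49402 \left(- \frac{1}{38735}\right) - \frac{40881}{27382} = - \frac{49402}{38735} - \frac{40881}{27382} = - \frac{2936251099}{1060641770}$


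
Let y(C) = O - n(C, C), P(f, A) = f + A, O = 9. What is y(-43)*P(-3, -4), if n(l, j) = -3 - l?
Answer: 217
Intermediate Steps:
P(f, A) = A + f
y(C) = 12 + C (y(C) = 9 - (-3 - C) = 9 + (3 + C) = 12 + C)
y(-43)*P(-3, -4) = (12 - 43)*(-4 - 3) = -31*(-7) = 217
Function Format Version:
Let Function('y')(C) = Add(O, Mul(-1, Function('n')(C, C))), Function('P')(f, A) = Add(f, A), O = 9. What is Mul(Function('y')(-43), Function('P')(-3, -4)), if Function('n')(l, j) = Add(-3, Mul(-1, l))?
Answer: 217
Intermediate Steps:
Function('P')(f, A) = Add(A, f)
Function('y')(C) = Add(12, C) (Function('y')(C) = Add(9, Mul(-1, Add(-3, Mul(-1, C)))) = Add(9, Add(3, C)) = Add(12, C))
Mul(Function('y')(-43), Function('P')(-3, -4)) = Mul(Add(12, -43), Add(-4, -3)) = Mul(-31, -7) = 217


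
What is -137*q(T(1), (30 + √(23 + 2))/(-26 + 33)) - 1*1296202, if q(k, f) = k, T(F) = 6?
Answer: -1297024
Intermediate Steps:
-137*q(T(1), (30 + √(23 + 2))/(-26 + 33)) - 1*1296202 = -137*6 - 1*1296202 = -822 - 1296202 = -1297024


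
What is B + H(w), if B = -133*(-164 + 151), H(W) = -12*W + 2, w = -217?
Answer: 4335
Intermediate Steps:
H(W) = 2 - 12*W
B = 1729 (B = -133*(-13) = 1729)
B + H(w) = 1729 + (2 - 12*(-217)) = 1729 + (2 + 2604) = 1729 + 2606 = 4335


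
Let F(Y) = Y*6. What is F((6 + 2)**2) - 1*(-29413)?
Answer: 29797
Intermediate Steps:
F(Y) = 6*Y
F((6 + 2)**2) - 1*(-29413) = 6*(6 + 2)**2 - 1*(-29413) = 6*8**2 + 29413 = 6*64 + 29413 = 384 + 29413 = 29797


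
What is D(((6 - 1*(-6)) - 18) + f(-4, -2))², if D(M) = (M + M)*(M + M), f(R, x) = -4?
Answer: 160000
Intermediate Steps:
D(M) = 4*M² (D(M) = (2*M)*(2*M) = 4*M²)
D(((6 - 1*(-6)) - 18) + f(-4, -2))² = (4*(((6 - 1*(-6)) - 18) - 4)²)² = (4*(((6 + 6) - 18) - 4)²)² = (4*((12 - 18) - 4)²)² = (4*(-6 - 4)²)² = (4*(-10)²)² = (4*100)² = 400² = 160000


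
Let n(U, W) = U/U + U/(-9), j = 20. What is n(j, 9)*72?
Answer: -88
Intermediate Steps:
n(U, W) = 1 - U/9 (n(U, W) = 1 + U*(-⅑) = 1 - U/9)
n(j, 9)*72 = (1 - ⅑*20)*72 = (1 - 20/9)*72 = -11/9*72 = -88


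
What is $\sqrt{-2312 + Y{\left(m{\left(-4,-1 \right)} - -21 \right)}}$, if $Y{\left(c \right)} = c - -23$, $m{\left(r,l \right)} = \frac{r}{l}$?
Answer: $2 i \sqrt{566} \approx 47.581 i$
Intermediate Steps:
$Y{\left(c \right)} = 23 + c$ ($Y{\left(c \right)} = c + 23 = 23 + c$)
$\sqrt{-2312 + Y{\left(m{\left(-4,-1 \right)} - -21 \right)}} = \sqrt{-2312 + \left(23 - \left(-21 + \frac{4}{-1}\right)\right)} = \sqrt{-2312 + \left(23 + \left(\left(-4\right) \left(-1\right) + 21\right)\right)} = \sqrt{-2312 + \left(23 + \left(4 + 21\right)\right)} = \sqrt{-2312 + \left(23 + 25\right)} = \sqrt{-2312 + 48} = \sqrt{-2264} = 2 i \sqrt{566}$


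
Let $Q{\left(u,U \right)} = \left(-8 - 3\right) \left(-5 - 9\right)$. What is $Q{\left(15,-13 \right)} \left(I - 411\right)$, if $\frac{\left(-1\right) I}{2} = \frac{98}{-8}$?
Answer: $-59521$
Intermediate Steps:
$Q{\left(u,U \right)} = 154$ ($Q{\left(u,U \right)} = \left(-11\right) \left(-14\right) = 154$)
$I = \frac{49}{2}$ ($I = - 2 \frac{98}{-8} = - 2 \cdot 98 \left(- \frac{1}{8}\right) = \left(-2\right) \left(- \frac{49}{4}\right) = \frac{49}{2} \approx 24.5$)
$Q{\left(15,-13 \right)} \left(I - 411\right) = 154 \left(\frac{49}{2} - 411\right) = 154 \left(- \frac{773}{2}\right) = -59521$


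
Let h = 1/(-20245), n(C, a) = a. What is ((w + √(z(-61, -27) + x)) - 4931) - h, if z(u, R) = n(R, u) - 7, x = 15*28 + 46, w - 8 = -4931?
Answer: -199494229/20245 + √398 ≈ -9834.0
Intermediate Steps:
w = -4923 (w = 8 - 4931 = -4923)
h = -1/20245 ≈ -4.9395e-5
x = 466 (x = 420 + 46 = 466)
z(u, R) = -7 + u (z(u, R) = u - 7 = -7 + u)
((w + √(z(-61, -27) + x)) - 4931) - h = ((-4923 + √((-7 - 61) + 466)) - 4931) - 1*(-1/20245) = ((-4923 + √(-68 + 466)) - 4931) + 1/20245 = ((-4923 + √398) - 4931) + 1/20245 = (-9854 + √398) + 1/20245 = -199494229/20245 + √398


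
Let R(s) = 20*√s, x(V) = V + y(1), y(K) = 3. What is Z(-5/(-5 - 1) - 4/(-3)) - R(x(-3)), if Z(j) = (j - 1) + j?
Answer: 10/3 ≈ 3.3333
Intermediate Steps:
Z(j) = -1 + 2*j (Z(j) = (-1 + j) + j = -1 + 2*j)
x(V) = 3 + V (x(V) = V + 3 = 3 + V)
Z(-5/(-5 - 1) - 4/(-3)) - R(x(-3)) = (-1 + 2*(-5/(-5 - 1) - 4/(-3))) - 20*√(3 - 3) = (-1 + 2*(-5/(-6) - 4*(-⅓))) - 20*√0 = (-1 + 2*(-5*(-⅙) + 4/3)) - 20*0 = (-1 + 2*(⅚ + 4/3)) - 1*0 = (-1 + 2*(13/6)) + 0 = (-1 + 13/3) + 0 = 10/3 + 0 = 10/3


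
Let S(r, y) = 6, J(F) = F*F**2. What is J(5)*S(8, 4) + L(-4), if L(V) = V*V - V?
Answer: 770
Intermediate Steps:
J(F) = F**3
L(V) = V**2 - V
J(5)*S(8, 4) + L(-4) = 5**3*6 - 4*(-1 - 4) = 125*6 - 4*(-5) = 750 + 20 = 770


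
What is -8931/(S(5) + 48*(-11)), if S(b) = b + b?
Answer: 8931/518 ≈ 17.241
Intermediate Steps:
S(b) = 2*b
-8931/(S(5) + 48*(-11)) = -8931/(2*5 + 48*(-11)) = -8931/(10 - 528) = -8931/(-518) = -8931*(-1/518) = 8931/518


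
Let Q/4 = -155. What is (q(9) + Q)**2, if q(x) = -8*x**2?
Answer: 1607824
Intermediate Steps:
Q = -620 (Q = 4*(-155) = -620)
(q(9) + Q)**2 = (-8*9**2 - 620)**2 = (-8*81 - 620)**2 = (-648 - 620)**2 = (-1268)**2 = 1607824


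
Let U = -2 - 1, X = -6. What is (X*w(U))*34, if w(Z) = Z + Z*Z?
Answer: -1224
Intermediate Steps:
U = -3
w(Z) = Z + Z²
(X*w(U))*34 = -(-18)*(1 - 3)*34 = -(-18)*(-2)*34 = -6*6*34 = -36*34 = -1224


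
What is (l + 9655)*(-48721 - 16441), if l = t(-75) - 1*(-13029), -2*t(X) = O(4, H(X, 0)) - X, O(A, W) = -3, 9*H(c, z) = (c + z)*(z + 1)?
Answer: -1475788976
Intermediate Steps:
H(c, z) = (1 + z)*(c + z)/9 (H(c, z) = ((c + z)*(z + 1))/9 = ((c + z)*(1 + z))/9 = ((1 + z)*(c + z))/9 = (1 + z)*(c + z)/9)
t(X) = 3/2 + X/2 (t(X) = -(-3 - X)/2 = 3/2 + X/2)
l = 12993 (l = (3/2 + (1/2)*(-75)) - 1*(-13029) = (3/2 - 75/2) + 13029 = -36 + 13029 = 12993)
(l + 9655)*(-48721 - 16441) = (12993 + 9655)*(-48721 - 16441) = 22648*(-65162) = -1475788976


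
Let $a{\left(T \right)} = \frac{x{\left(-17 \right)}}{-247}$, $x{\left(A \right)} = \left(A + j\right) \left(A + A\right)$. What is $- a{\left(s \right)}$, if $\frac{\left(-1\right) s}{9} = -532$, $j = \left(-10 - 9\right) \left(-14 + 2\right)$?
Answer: $- \frac{7174}{247} \approx -29.045$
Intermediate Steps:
$j = 228$ ($j = \left(-19\right) \left(-12\right) = 228$)
$x{\left(A \right)} = 2 A \left(228 + A\right)$ ($x{\left(A \right)} = \left(A + 228\right) \left(A + A\right) = \left(228 + A\right) 2 A = 2 A \left(228 + A\right)$)
$s = 4788$ ($s = \left(-9\right) \left(-532\right) = 4788$)
$a{\left(T \right)} = \frac{7174}{247}$ ($a{\left(T \right)} = \frac{2 \left(-17\right) \left(228 - 17\right)}{-247} = 2 \left(-17\right) 211 \left(- \frac{1}{247}\right) = \left(-7174\right) \left(- \frac{1}{247}\right) = \frac{7174}{247}$)
$- a{\left(s \right)} = \left(-1\right) \frac{7174}{247} = - \frac{7174}{247}$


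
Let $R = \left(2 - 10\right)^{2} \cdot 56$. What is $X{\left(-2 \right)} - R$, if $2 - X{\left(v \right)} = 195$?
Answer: $-3777$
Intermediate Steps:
$X{\left(v \right)} = -193$ ($X{\left(v \right)} = 2 - 195 = -193$)
$R = 3584$ ($R = \left(-8\right)^{2} \cdot 56 = 64 \cdot 56 = 3584$)
$X{\left(-2 \right)} - R = -193 - 3584 = -3777$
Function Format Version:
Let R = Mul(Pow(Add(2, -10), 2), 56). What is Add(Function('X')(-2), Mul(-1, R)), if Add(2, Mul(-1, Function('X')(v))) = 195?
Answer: -3777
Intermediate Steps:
Function('X')(v) = -193 (Function('X')(v) = Add(2, Mul(-1, 195)) = Add(2, -195) = -193)
R = 3584 (R = Mul(Pow(-8, 2), 56) = Mul(64, 56) = 3584)
Add(Function('X')(-2), Mul(-1, R)) = Add(-193, Mul(-1, 3584)) = Add(-193, -3584) = -3777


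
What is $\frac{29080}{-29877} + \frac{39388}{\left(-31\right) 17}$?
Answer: $- \frac{1192120436}{15745179} \approx -75.713$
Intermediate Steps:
$\frac{29080}{-29877} + \frac{39388}{\left(-31\right) 17} = 29080 \left(- \frac{1}{29877}\right) + \frac{39388}{-527} = - \frac{29080}{29877} + 39388 \left(- \frac{1}{527}\right) = - \frac{29080}{29877} - \frac{39388}{527} = - \frac{1192120436}{15745179}$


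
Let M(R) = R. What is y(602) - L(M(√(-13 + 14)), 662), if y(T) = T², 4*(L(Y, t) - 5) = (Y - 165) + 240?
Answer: 362380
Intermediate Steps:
L(Y, t) = 95/4 + Y/4 (L(Y, t) = 5 + ((Y - 165) + 240)/4 = 5 + ((-165 + Y) + 240)/4 = 5 + (75 + Y)/4 = 5 + (75/4 + Y/4) = 95/4 + Y/4)
y(602) - L(M(√(-13 + 14)), 662) = 602² - (95/4 + √(-13 + 14)/4) = 362404 - (95/4 + √1/4) = 362404 - (95/4 + (¼)*1) = 362404 - (95/4 + ¼) = 362404 - 1*24 = 362404 - 24 = 362380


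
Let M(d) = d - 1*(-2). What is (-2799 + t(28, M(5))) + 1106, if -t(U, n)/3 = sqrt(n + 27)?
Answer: -1693 - 3*sqrt(34) ≈ -1710.5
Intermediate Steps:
M(d) = 2 + d (M(d) = d + 2 = 2 + d)
t(U, n) = -3*sqrt(27 + n) (t(U, n) = -3*sqrt(n + 27) = -3*sqrt(27 + n))
(-2799 + t(28, M(5))) + 1106 = (-2799 - 3*sqrt(27 + (2 + 5))) + 1106 = (-2799 - 3*sqrt(27 + 7)) + 1106 = (-2799 - 3*sqrt(34)) + 1106 = -1693 - 3*sqrt(34)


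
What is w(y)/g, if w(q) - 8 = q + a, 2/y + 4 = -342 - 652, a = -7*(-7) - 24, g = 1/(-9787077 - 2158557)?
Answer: -196696809444/499 ≈ -3.9418e+8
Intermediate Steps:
g = -1/11945634 (g = 1/(-11945634) = -1/11945634 ≈ -8.3713e-8)
a = 25 (a = 49 - 24 = 25)
y = -1/499 (y = 2/(-4 + (-342 - 652)) = 2/(-4 - 994) = 2/(-998) = 2*(-1/998) = -1/499 ≈ -0.0020040)
w(q) = 33 + q (w(q) = 8 + (q + 25) = 8 + (25 + q) = 33 + q)
w(y)/g = (33 - 1/499)/(-1/11945634) = (16466/499)*(-11945634) = -196696809444/499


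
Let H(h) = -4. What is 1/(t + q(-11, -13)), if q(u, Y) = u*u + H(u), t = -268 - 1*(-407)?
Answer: 1/256 ≈ 0.0039063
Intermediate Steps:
t = 139 (t = -268 + 407 = 139)
q(u, Y) = -4 + u² (q(u, Y) = u*u - 4 = u² - 4 = -4 + u²)
1/(t + q(-11, -13)) = 1/(139 + (-4 + (-11)²)) = 1/(139 + (-4 + 121)) = 1/(139 + 117) = 1/256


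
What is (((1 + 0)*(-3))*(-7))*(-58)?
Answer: -1218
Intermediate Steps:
(((1 + 0)*(-3))*(-7))*(-58) = ((1*(-3))*(-7))*(-58) = -3*(-7)*(-58) = 21*(-58) = -1218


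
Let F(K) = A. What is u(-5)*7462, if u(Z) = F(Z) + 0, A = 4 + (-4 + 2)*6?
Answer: -59696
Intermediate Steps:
A = -8 (A = 4 - 2*6 = 4 - 12 = -8)
F(K) = -8
u(Z) = -8 (u(Z) = -8 + 0 = -8)
u(-5)*7462 = -8*7462 = -59696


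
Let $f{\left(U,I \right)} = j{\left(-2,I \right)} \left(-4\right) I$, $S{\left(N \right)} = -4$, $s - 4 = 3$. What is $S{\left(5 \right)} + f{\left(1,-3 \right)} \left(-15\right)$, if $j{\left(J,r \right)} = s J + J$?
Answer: $2876$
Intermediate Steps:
$s = 7$ ($s = 4 + 3 = 7$)
$j{\left(J,r \right)} = 8 J$ ($j{\left(J,r \right)} = 7 J + J = 8 J$)
$f{\left(U,I \right)} = 64 I$ ($f{\left(U,I \right)} = 8 \left(-2\right) \left(-4\right) I = \left(-16\right) \left(-4\right) I = 64 I$)
$S{\left(5 \right)} + f{\left(1,-3 \right)} \left(-15\right) = -4 + 64 \left(-3\right) \left(-15\right) = -4 - -2880 = -4 + 2880 = 2876$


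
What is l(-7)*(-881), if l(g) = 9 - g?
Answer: -14096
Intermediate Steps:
l(-7)*(-881) = (9 - 1*(-7))*(-881) = (9 + 7)*(-881) = 16*(-881) = -14096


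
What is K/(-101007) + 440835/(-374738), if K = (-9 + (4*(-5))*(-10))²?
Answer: -2006835787/1305212454 ≈ -1.5376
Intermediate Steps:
K = 36481 (K = (-9 - 20*(-10))² = (-9 + 200)² = 191² = 36481)
K/(-101007) + 440835/(-374738) = 36481/(-101007) + 440835/(-374738) = 36481*(-1/101007) + 440835*(-1/374738) = -36481/101007 - 440835/374738 = -2006835787/1305212454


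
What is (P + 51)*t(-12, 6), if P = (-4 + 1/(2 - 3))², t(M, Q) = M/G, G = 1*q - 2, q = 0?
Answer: 456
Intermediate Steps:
G = -2 (G = 1*0 - 2 = 0 - 2 = -2)
t(M, Q) = -M/2 (t(M, Q) = M/(-2) = M*(-½) = -M/2)
P = 25 (P = (-4 + 1/(-1))² = (-4 - 1)² = (-5)² = 25)
(P + 51)*t(-12, 6) = (25 + 51)*(-½*(-12)) = 76*6 = 456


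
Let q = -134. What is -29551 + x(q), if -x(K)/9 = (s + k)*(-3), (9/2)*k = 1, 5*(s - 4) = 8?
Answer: -146969/5 ≈ -29394.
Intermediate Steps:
s = 28/5 (s = 4 + (⅕)*8 = 4 + 8/5 = 28/5 ≈ 5.6000)
k = 2/9 (k = (2/9)*1 = 2/9 ≈ 0.22222)
x(K) = 786/5 (x(K) = -9*(28/5 + 2/9)*(-3) = -262*(-3)/5 = -9*(-262/15) = 786/5)
-29551 + x(q) = -29551 + 786/5 = -146969/5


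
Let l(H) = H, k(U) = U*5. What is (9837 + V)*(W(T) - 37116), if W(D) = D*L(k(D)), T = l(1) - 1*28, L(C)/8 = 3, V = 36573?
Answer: -1752627240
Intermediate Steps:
k(U) = 5*U
L(C) = 24 (L(C) = 8*3 = 24)
T = -27 (T = 1 - 1*28 = 1 - 28 = -27)
W(D) = 24*D (W(D) = D*24 = 24*D)
(9837 + V)*(W(T) - 37116) = (9837 + 36573)*(24*(-27) - 37116) = 46410*(-648 - 37116) = 46410*(-37764) = -1752627240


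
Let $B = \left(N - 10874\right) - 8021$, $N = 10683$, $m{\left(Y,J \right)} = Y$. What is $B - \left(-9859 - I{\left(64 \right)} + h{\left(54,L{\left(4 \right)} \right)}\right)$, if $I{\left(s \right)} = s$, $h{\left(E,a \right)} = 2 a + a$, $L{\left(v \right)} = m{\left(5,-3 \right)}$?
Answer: $1696$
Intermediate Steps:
$L{\left(v \right)} = 5$
$h{\left(E,a \right)} = 3 a$
$B = -8212$ ($B = \left(10683 - 10874\right) - 8021 = -191 - 8021 = -8212$)
$B - \left(-9859 - I{\left(64 \right)} + h{\left(54,L{\left(4 \right)} \right)}\right) = -8212 + \left(\left(\left(64 + 6139\right) + 3720\right) - 3 \cdot 5\right) = -8212 + \left(\left(6203 + 3720\right) - 15\right) = -8212 + \left(9923 - 15\right) = -8212 + 9908 = 1696$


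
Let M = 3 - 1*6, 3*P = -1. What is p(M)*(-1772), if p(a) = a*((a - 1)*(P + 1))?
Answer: -14176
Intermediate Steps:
P = -⅓ (P = (⅓)*(-1) = -⅓ ≈ -0.33333)
M = -3 (M = 3 - 6 = -3)
p(a) = a*(-⅔ + 2*a/3) (p(a) = a*((a - 1)*(-⅓ + 1)) = a*((-1 + a)*(⅔)) = a*(-⅔ + 2*a/3))
p(M)*(-1772) = ((⅔)*(-3)*(-1 - 3))*(-1772) = ((⅔)*(-3)*(-4))*(-1772) = 8*(-1772) = -14176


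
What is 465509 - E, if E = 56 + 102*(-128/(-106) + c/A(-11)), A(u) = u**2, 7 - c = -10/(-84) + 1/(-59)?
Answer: 1232442762220/2648569 ≈ 4.6532e+5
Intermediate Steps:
c = 17093/2478 (c = 7 - (-10/(-84) + 1/(-59)) = 7 - (-10*(-1/84) + 1*(-1/59)) = 7 - (5/42 - 1/59) = 7 - 1*253/2478 = 7 - 253/2478 = 17093/2478 ≈ 6.8979)
E = 489944401/2648569 (E = 56 + 102*(-128/(-106) + 17093/(2478*((-11)**2))) = 56 + 102*(-128*(-1/106) + (17093/2478)/121) = 56 + 102*(64/53 + (17093/2478)*(1/121)) = 56 + 102*(64/53 + 17093/299838) = 56 + 102*(20095561/15891414) = 56 + 341624537/2648569 = 489944401/2648569 ≈ 184.98)
465509 - E = 465509 - 1*489944401/2648569 = 465509 - 489944401/2648569 = 1232442762220/2648569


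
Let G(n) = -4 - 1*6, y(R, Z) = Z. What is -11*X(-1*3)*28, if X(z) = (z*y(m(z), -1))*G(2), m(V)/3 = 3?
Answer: 9240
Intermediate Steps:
m(V) = 9 (m(V) = 3*3 = 9)
G(n) = -10 (G(n) = -4 - 6 = -10)
X(z) = 10*z (X(z) = (z*(-1))*(-10) = -z*(-10) = 10*z)
-11*X(-1*3)*28 = -110*(-1*3)*28 = -110*(-3)*28 = -11*(-30)*28 = 330*28 = 9240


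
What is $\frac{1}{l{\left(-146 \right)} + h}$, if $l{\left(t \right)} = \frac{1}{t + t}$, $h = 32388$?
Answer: $\frac{292}{9457295} \approx 3.0876 \cdot 10^{-5}$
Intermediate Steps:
$l{\left(t \right)} = \frac{1}{2 t}$
$\frac{1}{l{\left(-146 \right)} + h} = \frac{1}{\frac{1}{2 \left(-146\right)} + 32388} = \frac{1}{\frac{1}{2} \left(- \frac{1}{146}\right) + 32388} = \frac{1}{- \frac{1}{292} + 32388} = \frac{1}{\frac{9457295}{292}} = \frac{292}{9457295}$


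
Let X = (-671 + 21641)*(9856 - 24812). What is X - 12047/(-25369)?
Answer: -7956411469033/25369 ≈ -3.1363e+8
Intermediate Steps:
X = -313627320 (X = 20970*(-14956) = -313627320)
X - 12047/(-25369) = -313627320 - 12047/(-25369) = -313627320 - 12047*(-1/25369) = -313627320 + 12047/25369 = -7956411469033/25369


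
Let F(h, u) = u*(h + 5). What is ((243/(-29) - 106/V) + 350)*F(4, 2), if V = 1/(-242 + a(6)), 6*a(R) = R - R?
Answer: 13568670/29 ≈ 4.6789e+5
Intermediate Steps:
a(R) = 0 (a(R) = (R - R)/6 = (1/6)*0 = 0)
F(h, u) = u*(5 + h)
V = -1/242 (V = 1/(-242 + 0) = 1/(-242) = -1/242 ≈ -0.0041322)
((243/(-29) - 106/V) + 350)*F(4, 2) = ((243/(-29) - 106/(-1/242)) + 350)*(2*(5 + 4)) = ((243*(-1/29) - 106*(-242)) + 350)*(2*9) = ((-243/29 + 25652) + 350)*18 = (743665/29 + 350)*18 = (753815/29)*18 = 13568670/29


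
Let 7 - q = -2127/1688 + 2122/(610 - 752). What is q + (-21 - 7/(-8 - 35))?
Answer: 12195795/5153464 ≈ 2.3665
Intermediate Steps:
q = 2780921/119848 (q = 7 - (-2127/1688 + 2122/(610 - 752)) = 7 - (-2127*1/1688 + 2122/(-142)) = 7 - (-2127/1688 + 2122*(-1/142)) = 7 - (-2127/1688 - 1061/71) = 7 - 1*(-1941985/119848) = 7 + 1941985/119848 = 2780921/119848 ≈ 23.204)
q + (-21 - 7/(-8 - 35)) = 2780921/119848 + (-21 - 7/(-8 - 35)) = 2780921/119848 + (-21 - 7/(-43)) = 2780921/119848 + (-21 - 1/43*(-7)) = 2780921/119848 + (-21 + 7/43) = 2780921/119848 - 896/43 = 12195795/5153464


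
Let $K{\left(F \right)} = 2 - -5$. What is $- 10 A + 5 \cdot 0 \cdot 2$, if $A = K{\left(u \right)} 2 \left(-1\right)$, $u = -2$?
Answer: $140$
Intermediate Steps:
$K{\left(F \right)} = 7$ ($K{\left(F \right)} = 2 + 5 = 7$)
$A = -14$ ($A = 7 \cdot 2 \left(-1\right) = 7 \left(-2\right) = -14$)
$- 10 A + 5 \cdot 0 \cdot 2 = \left(-10\right) \left(-14\right) + 5 \cdot 0 \cdot 2 = 140 + 0 \cdot 2 = 140 + 0 = 140$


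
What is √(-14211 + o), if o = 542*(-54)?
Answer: 3*I*√4831 ≈ 208.52*I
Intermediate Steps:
o = -29268
√(-14211 + o) = √(-14211 - 29268) = √(-43479) = 3*I*√4831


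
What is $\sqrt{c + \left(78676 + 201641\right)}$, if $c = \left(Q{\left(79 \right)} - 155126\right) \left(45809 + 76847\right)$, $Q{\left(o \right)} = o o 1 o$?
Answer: $\sqrt{41447337245} \approx 2.0359 \cdot 10^{5}$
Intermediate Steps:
$Q{\left(o \right)} = o^{3}$ ($Q{\left(o \right)} = o o o = o^{2} o = o^{3}$)
$c = 41447056928$ ($c = \left(79^{3} - 155126\right) \left(45809 + 76847\right) = \left(493039 - 155126\right) 122656 = 337913 \cdot 122656 = 41447056928$)
$\sqrt{c + \left(78676 + 201641\right)} = \sqrt{41447056928 + \left(78676 + 201641\right)} = \sqrt{41447056928 + 280317} = \sqrt{41447337245}$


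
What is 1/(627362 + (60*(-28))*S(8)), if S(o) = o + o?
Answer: 1/600482 ≈ 1.6653e-6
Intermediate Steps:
S(o) = 2*o
1/(627362 + (60*(-28))*S(8)) = 1/(627362 + (60*(-28))*(2*8)) = 1/(627362 - 1680*16) = 1/(627362 - 26880) = 1/600482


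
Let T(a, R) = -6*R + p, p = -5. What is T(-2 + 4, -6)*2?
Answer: 62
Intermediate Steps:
T(a, R) = -5 - 6*R (T(a, R) = -6*R - 5 = -5 - 6*R)
T(-2 + 4, -6)*2 = (-5 - 6*(-6))*2 = (-5 + 36)*2 = 31*2 = 62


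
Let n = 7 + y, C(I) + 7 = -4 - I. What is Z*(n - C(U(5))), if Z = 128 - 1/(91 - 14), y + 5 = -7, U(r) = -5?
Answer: 9855/77 ≈ 127.99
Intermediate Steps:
y = -12 (y = -5 - 7 = -12)
C(I) = -11 - I (C(I) = -7 + (-4 - I) = -11 - I)
n = -5 (n = 7 - 12 = -5)
Z = 9855/77 (Z = 128 - 1/77 = 9855/77 ≈ 127.99)
Z*(n - C(U(5))) = 9855*(-5 - (-11 - 1*(-5)))/77 = 9855*(-5 - (-11 + 5))/77 = 9855*(-5 - 1*(-6))/77 = 9855*(-5 + 6)/77 = (9855/77)*1 = 9855/77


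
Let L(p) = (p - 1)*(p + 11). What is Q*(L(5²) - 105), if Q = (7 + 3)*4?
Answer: 30360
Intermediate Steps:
L(p) = (-1 + p)*(11 + p)
Q = 40 (Q = 10*4 = 40)
Q*(L(5²) - 105) = 40*((-11 + (5²)² + 10*5²) - 105) = 40*((-11 + 25² + 10*25) - 105) = 40*((-11 + 625 + 250) - 105) = 40*(864 - 105) = 40*759 = 30360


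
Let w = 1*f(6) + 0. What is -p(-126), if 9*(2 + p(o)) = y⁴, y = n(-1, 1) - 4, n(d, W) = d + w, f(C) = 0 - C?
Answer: -14623/9 ≈ -1624.8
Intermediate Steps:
f(C) = -C
w = -6 (w = 1*(-1*6) + 0 = 1*(-6) + 0 = -6 + 0 = -6)
n(d, W) = -6 + d (n(d, W) = d - 6 = -6 + d)
y = -11 (y = (-6 - 1) - 4 = -7 - 4 = -11)
p(o) = 14623/9 (p(o) = -2 + (⅑)*(-11)⁴ = -2 + (⅑)*14641 = -2 + 14641/9 = 14623/9)
-p(-126) = -1*14623/9 = -14623/9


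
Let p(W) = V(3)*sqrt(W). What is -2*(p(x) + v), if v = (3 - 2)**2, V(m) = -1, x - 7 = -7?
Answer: -2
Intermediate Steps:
x = 0 (x = 7 - 7 = 0)
p(W) = -sqrt(W)
v = 1 (v = 1**2 = 1)
-2*(p(x) + v) = -2*(-sqrt(0) + 1) = -2*(-1*0 + 1) = -2*(0 + 1) = -2*1 = -2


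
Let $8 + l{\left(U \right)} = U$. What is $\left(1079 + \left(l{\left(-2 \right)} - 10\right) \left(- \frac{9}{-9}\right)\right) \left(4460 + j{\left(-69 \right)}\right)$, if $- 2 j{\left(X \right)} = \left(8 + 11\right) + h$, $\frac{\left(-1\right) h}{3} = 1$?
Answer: $4714668$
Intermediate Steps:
$l{\left(U \right)} = -8 + U$
$h = -3$ ($h = \left(-3\right) 1 = -3$)
$j{\left(X \right)} = -8$ ($j{\left(X \right)} = - \frac{\left(8 + 11\right) - 3}{2} = - \frac{19 - 3}{2} = \left(- \frac{1}{2}\right) 16 = -8$)
$\left(1079 + \left(l{\left(-2 \right)} - 10\right) \left(- \frac{9}{-9}\right)\right) \left(4460 + j{\left(-69 \right)}\right) = \left(1079 + \left(\left(-8 - 2\right) - 10\right) \left(- \frac{9}{-9}\right)\right) \left(4460 - 8\right) = \left(1079 + \left(-10 - 10\right) \left(\left(-9\right) \left(- \frac{1}{9}\right)\right)\right) 4452 = \left(1079 - 20\right) 4452 = 1059 \cdot 4452 = 4714668$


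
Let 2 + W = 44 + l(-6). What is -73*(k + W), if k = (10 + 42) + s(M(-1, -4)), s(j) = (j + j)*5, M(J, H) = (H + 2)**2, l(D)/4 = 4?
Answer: -10950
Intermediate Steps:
l(D) = 16 (l(D) = 4*4 = 16)
M(J, H) = (2 + H)**2
s(j) = 10*j (s(j) = (2*j)*5 = 10*j)
k = 92 (k = (10 + 42) + 10*(2 - 4)**2 = 52 + 10*(-2)**2 = 52 + 10*4 = 52 + 40 = 92)
W = 58 (W = -2 + (44 + 16) = -2 + 60 = 58)
-73*(k + W) = -73*(92 + 58) = -73*150 = -10950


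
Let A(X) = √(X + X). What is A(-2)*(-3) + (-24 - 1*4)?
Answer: -28 - 6*I ≈ -28.0 - 6.0*I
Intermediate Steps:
A(X) = √2*√X (A(X) = √(2*X) = √2*√X)
A(-2)*(-3) + (-24 - 1*4) = (√2*√(-2))*(-3) + (-24 - 1*4) = (√2*(I*√2))*(-3) + (-24 - 4) = (2*I)*(-3) - 28 = -6*I - 28 = -28 - 6*I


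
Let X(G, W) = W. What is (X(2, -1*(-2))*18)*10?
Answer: 360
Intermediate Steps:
(X(2, -1*(-2))*18)*10 = (-1*(-2)*18)*10 = (2*18)*10 = 36*10 = 360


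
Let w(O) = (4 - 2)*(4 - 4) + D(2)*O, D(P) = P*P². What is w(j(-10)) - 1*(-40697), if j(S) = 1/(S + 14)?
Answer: 40699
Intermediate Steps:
j(S) = 1/(14 + S)
D(P) = P³
w(O) = 8*O (w(O) = (4 - 2)*(4 - 4) + 2³*O = 2*0 + 8*O = 0 + 8*O = 8*O)
w(j(-10)) - 1*(-40697) = 8/(14 - 10) - 1*(-40697) = 8/4 + 40697 = 8*(¼) + 40697 = 2 + 40697 = 40699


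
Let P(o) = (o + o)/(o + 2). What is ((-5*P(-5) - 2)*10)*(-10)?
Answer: 5600/3 ≈ 1866.7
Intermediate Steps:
P(o) = 2*o/(2 + o) (P(o) = (2*o)/(2 + o) = 2*o/(2 + o))
((-5*P(-5) - 2)*10)*(-10) = ((-10*(-5)/(2 - 5) - 2)*10)*(-10) = ((-10*(-5)/(-3) - 2)*10)*(-10) = ((-10*(-5)*(-1)/3 - 2)*10)*(-10) = ((-5*10/3 - 2)*10)*(-10) = ((-50/3 - 2)*10)*(-10) = -56/3*10*(-10) = -560/3*(-10) = 5600/3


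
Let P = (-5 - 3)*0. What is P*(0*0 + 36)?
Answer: 0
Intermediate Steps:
P = 0 (P = -8*0 = 0)
P*(0*0 + 36) = 0*(0*0 + 36) = 0*(0 + 36) = 0*36 = 0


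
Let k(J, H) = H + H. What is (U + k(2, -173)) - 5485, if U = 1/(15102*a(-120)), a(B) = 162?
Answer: -14265681443/2446524 ≈ -5831.0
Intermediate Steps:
U = 1/2446524 (U = 1/(15102*162) = (1/15102)*(1/162) = 1/2446524 ≈ 4.0874e-7)
k(J, H) = 2*H
(U + k(2, -173)) - 5485 = (1/2446524 + 2*(-173)) - 5485 = (1/2446524 - 346) - 5485 = -846497303/2446524 - 5485 = -14265681443/2446524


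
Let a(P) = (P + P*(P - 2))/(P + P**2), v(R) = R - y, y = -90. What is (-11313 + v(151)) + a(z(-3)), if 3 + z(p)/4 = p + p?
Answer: -387483/35 ≈ -11071.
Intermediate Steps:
z(p) = -12 + 8*p (z(p) = -12 + 4*(p + p) = -12 + 4*(2*p) = -12 + 8*p)
v(R) = 90 + R (v(R) = R - 1*(-90) = R + 90 = 90 + R)
a(P) = (P + P*(-2 + P))/(P + P**2)
(-11313 + v(151)) + a(z(-3)) = (-11313 + (90 + 151)) + (-1 + (-12 + 8*(-3)))/(1 + (-12 + 8*(-3))) = (-11313 + 241) + (-1 + (-12 - 24))/(1 + (-12 - 24)) = -11072 + (-1 - 36)/(1 - 36) = -11072 - 37/(-35) = -11072 - 1/35*(-37) = -11072 + 37/35 = -387483/35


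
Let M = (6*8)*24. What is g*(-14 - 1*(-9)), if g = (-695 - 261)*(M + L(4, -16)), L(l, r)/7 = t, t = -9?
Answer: 5205420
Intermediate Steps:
L(l, r) = -63 (L(l, r) = 7*(-9) = -63)
M = 1152 (M = 48*24 = 1152)
g = -1041084 (g = (-695 - 261)*(1152 - 63) = -956*1089 = -1041084)
g*(-14 - 1*(-9)) = -1041084*(-14 - 1*(-9)) = -1041084*(-14 + 9) = -1041084*(-5) = 5205420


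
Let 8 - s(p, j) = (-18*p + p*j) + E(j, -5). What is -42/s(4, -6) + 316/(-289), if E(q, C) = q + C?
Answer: -48478/33235 ≈ -1.4586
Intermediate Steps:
E(q, C) = C + q
s(p, j) = 13 - j + 18*p - j*p (s(p, j) = 8 - ((-18*p + p*j) + (-5 + j)) = 8 - ((-18*p + j*p) + (-5 + j)) = 8 - (-5 + j - 18*p + j*p) = 8 + (5 - j + 18*p - j*p) = 13 - j + 18*p - j*p)
-42/s(4, -6) + 316/(-289) = -42/(13 - 1*(-6) + 18*4 - 1*(-6)*4) + 316/(-289) = -42/(13 + 6 + 72 + 24) + 316*(-1/289) = -42/115 - 316/289 = -48478/33235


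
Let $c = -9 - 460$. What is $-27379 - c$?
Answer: $-26910$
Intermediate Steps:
$c = -469$ ($c = -9 - 460 = -469$)
$-27379 - c = -27379 - -469 = -27379 + 469 = -26910$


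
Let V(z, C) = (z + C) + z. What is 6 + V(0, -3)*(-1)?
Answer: 9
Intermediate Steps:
V(z, C) = C + 2*z (V(z, C) = (C + z) + z = C + 2*z)
6 + V(0, -3)*(-1) = 6 + (-3 + 2*0)*(-1) = 6 + (-3 + 0)*(-1) = 6 - 3*(-1) = 6 + 3 = 9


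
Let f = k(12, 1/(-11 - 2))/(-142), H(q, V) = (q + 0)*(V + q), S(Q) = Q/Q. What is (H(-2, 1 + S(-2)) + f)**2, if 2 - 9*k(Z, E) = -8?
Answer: 25/408321 ≈ 6.1226e-5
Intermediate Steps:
S(Q) = 1
H(q, V) = q*(V + q)
k(Z, E) = 10/9 (k(Z, E) = 2/9 - 1/9*(-8) = 2/9 + 8/9 = 10/9)
f = -5/639 (f = (10/9)/(-142) = (10/9)*(-1/142) = -5/639 ≈ -0.0078247)
(H(-2, 1 + S(-2)) + f)**2 = (-2*((1 + 1) - 2) - 5/639)**2 = (-2*(2 - 2) - 5/639)**2 = (-2*0 - 5/639)**2 = (0 - 5/639)**2 = (-5/639)**2 = 25/408321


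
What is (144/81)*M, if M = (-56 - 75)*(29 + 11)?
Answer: -83840/9 ≈ -9315.6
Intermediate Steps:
M = -5240 (M = -131*40 = -5240)
(144/81)*M = (144/81)*(-5240) = (144*(1/81))*(-5240) = (16/9)*(-5240) = -83840/9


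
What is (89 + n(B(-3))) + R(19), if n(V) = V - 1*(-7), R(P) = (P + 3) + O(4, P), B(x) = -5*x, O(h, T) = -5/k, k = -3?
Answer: 404/3 ≈ 134.67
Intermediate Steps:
O(h, T) = 5/3 (O(h, T) = -5/(-3) = -5*(-⅓) = 5/3)
R(P) = 14/3 + P (R(P) = (P + 3) + 5/3 = (3 + P) + 5/3 = 14/3 + P)
n(V) = 7 + V (n(V) = V + 7 = 7 + V)
(89 + n(B(-3))) + R(19) = (89 + (7 - 5*(-3))) + (14/3 + 19) = (89 + (7 + 15)) + 71/3 = (89 + 22) + 71/3 = 111 + 71/3 = 404/3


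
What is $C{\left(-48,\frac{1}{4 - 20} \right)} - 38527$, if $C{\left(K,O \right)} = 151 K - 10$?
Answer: $-45785$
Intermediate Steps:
$C{\left(K,O \right)} = -10 + 151 K$
$C{\left(-48,\frac{1}{4 - 20} \right)} - 38527 = \left(-10 + 151 \left(-48\right)\right) - 38527 = \left(-10 - 7248\right) - 38527 = -7258 - 38527 = -45785$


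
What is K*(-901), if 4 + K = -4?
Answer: 7208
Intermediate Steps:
K = -8 (K = -4 - 4 = -8)
K*(-901) = -8*(-901) = 7208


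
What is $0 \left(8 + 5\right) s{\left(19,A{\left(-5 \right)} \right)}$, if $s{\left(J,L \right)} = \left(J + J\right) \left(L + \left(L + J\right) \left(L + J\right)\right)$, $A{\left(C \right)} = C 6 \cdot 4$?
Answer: $0$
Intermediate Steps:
$A{\left(C \right)} = 24 C$ ($A{\left(C \right)} = 6 C 4 = 24 C$)
$s{\left(J,L \right)} = 2 J \left(L + \left(J + L\right)^{2}\right)$ ($s{\left(J,L \right)} = 2 J \left(L + \left(J + L\right) \left(J + L\right)\right) = 2 J \left(L + \left(J + L\right)^{2}\right)$)
$0 \left(8 + 5\right) s{\left(19,A{\left(-5 \right)} \right)} = 0 \left(8 + 5\right) 2 \cdot 19 \left(24 \left(-5\right) + \left(19 + 24 \left(-5\right)\right)^{2}\right) = 0 \cdot 13 \cdot 2 \cdot 19 \left(-120 + \left(19 - 120\right)^{2}\right) = 0 \cdot 2 \cdot 19 \left(-120 + \left(-101\right)^{2}\right) = 0 \cdot 2 \cdot 19 \left(-120 + 10201\right) = 0 \cdot 2 \cdot 19 \cdot 10081 = 0 \cdot 383078 = 0$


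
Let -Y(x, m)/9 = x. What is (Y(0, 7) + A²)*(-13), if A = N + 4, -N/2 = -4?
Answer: -1872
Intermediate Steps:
N = 8 (N = -2*(-4) = 8)
Y(x, m) = -9*x
A = 12 (A = 8 + 4 = 12)
(Y(0, 7) + A²)*(-13) = (-9*0 + 12²)*(-13) = (0 + 144)*(-13) = 144*(-13) = -1872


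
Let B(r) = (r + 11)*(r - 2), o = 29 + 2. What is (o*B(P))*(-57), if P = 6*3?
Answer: -819888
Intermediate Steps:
o = 31
P = 18
B(r) = (-2 + r)*(11 + r) (B(r) = (11 + r)*(-2 + r) = (-2 + r)*(11 + r))
(o*B(P))*(-57) = (31*(-22 + 18² + 9*18))*(-57) = (31*(-22 + 324 + 162))*(-57) = (31*464)*(-57) = 14384*(-57) = -819888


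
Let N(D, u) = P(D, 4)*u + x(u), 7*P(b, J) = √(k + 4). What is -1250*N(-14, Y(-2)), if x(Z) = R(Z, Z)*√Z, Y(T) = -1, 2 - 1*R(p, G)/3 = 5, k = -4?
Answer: 11250*I ≈ 11250.0*I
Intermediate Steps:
R(p, G) = -9 (R(p, G) = 6 - 3*5 = 6 - 15 = -9)
P(b, J) = 0 (P(b, J) = √(-4 + 4)/7 = √0/7 = (⅐)*0 = 0)
x(Z) = -9*√Z
N(D, u) = -9*√u (N(D, u) = 0*u - 9*√u = 0 - 9*√u = -9*√u)
-1250*N(-14, Y(-2)) = -(-11250)*√(-1) = -(-11250)*I = 11250*I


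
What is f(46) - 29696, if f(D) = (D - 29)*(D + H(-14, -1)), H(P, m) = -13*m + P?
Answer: -28931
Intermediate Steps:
H(P, m) = P - 13*m
f(D) = (-1 + D)*(-29 + D) (f(D) = (D - 29)*(D + (-14 - 13*(-1))) = (-29 + D)*(D + (-14 + 13)) = (-29 + D)*(D - 1) = (-29 + D)*(-1 + D) = (-1 + D)*(-29 + D))
f(46) - 29696 = (29 + 46² - 30*46) - 29696 = (29 + 2116 - 1380) - 29696 = 765 - 29696 = -28931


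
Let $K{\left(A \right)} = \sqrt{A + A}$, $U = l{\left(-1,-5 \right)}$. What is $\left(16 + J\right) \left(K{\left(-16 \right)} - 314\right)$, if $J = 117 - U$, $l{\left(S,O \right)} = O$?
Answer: $-43332 + 552 i \sqrt{2} \approx -43332.0 + 780.65 i$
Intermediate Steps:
$U = -5$
$K{\left(A \right)} = \sqrt{2} \sqrt{A}$ ($K{\left(A \right)} = \sqrt{2 A} = \sqrt{2} \sqrt{A}$)
$J = 122$ ($J = 117 - -5 = 117 + 5 = 122$)
$\left(16 + J\right) \left(K{\left(-16 \right)} - 314\right) = \left(16 + 122\right) \left(\sqrt{2} \sqrt{-16} - 314\right) = 138 \left(\sqrt{2} \cdot 4 i - 314\right) = 138 \left(4 i \sqrt{2} - 314\right) = 138 \left(-314 + 4 i \sqrt{2}\right) = -43332 + 552 i \sqrt{2}$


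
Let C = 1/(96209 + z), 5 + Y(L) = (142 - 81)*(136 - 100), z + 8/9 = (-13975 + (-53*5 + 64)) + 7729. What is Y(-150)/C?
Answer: 1769999350/9 ≈ 1.9667e+8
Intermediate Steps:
z = -58031/9 (z = -8/9 + ((-13975 + (-53*5 + 64)) + 7729) = -8/9 + ((-13975 + (-265 + 64)) + 7729) = -8/9 + ((-13975 - 201) + 7729) = -8/9 + (-14176 + 7729) = -8/9 - 6447 = -58031/9 ≈ -6447.9)
Y(L) = 2191 (Y(L) = -5 + (142 - 81)*(136 - 100) = -5 + 61*36 = -5 + 2196 = 2191)
C = 9/807850 (C = 1/(96209 - 58031/9) = 1/(807850/9) = 9/807850 ≈ 1.1141e-5)
Y(-150)/C = 2191/(9/807850) = 2191*(807850/9) = 1769999350/9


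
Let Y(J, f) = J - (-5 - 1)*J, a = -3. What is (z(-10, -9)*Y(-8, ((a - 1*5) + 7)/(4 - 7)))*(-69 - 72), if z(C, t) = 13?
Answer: 102648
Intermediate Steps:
Y(J, f) = 7*J (Y(J, f) = J - (-6)*J = J + 6*J = 7*J)
(z(-10, -9)*Y(-8, ((a - 1*5) + 7)/(4 - 7)))*(-69 - 72) = (13*(7*(-8)))*(-69 - 72) = (13*(-56))*(-141) = -728*(-141) = 102648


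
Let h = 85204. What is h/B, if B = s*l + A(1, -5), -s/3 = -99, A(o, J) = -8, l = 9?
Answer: 85204/2665 ≈ 31.971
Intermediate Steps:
s = 297 (s = -3*(-99) = 297)
B = 2665 (B = 297*9 - 8 = 2673 - 8 = 2665)
h/B = 85204/2665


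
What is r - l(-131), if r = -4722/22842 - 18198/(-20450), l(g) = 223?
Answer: -8654033407/38926575 ≈ -222.32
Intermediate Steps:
r = 26592818/38926575 (r = -4722*1/22842 - 18198*(-1/20450) = -787/3807 + 9099/10225 = 26592818/38926575 ≈ 0.68315)
r - l(-131) = 26592818/38926575 - 1*223 = 26592818/38926575 - 223 = -8654033407/38926575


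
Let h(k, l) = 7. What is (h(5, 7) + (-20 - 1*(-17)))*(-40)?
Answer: -160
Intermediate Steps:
(h(5, 7) + (-20 - 1*(-17)))*(-40) = (7 + (-20 - 1*(-17)))*(-40) = (7 + (-20 + 17))*(-40) = (7 - 3)*(-40) = 4*(-40) = -160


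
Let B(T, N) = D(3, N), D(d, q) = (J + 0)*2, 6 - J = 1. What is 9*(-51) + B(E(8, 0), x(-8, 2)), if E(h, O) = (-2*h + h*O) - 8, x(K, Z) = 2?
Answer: -449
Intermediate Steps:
J = 5 (J = 6 - 1*1 = 6 - 1 = 5)
D(d, q) = 10 (D(d, q) = (5 + 0)*2 = 5*2 = 10)
E(h, O) = -8 - 2*h + O*h (E(h, O) = (-2*h + O*h) - 8 = -8 - 2*h + O*h)
B(T, N) = 10
9*(-51) + B(E(8, 0), x(-8, 2)) = 9*(-51) + 10 = -459 + 10 = -449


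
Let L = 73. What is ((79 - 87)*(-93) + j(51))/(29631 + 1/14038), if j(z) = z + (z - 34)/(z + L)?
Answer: 692052343/25789518698 ≈ 0.026835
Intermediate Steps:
j(z) = z + (-34 + z)/(73 + z) (j(z) = z + (z - 34)/(z + 73) = z + (-34 + z)/(73 + z))
((79 - 87)*(-93) + j(51))/(29631 + 1/14038) = ((79 - 87)*(-93) + (-34 + 51**2 + 74*51)/(73 + 51))/(29631 + 1/14038) = (-8*(-93) + (-34 + 2601 + 3774)/124)/(29631 + 1/14038) = (744 + (1/124)*6341)/(415959979/14038) = (744 + 6341/124)*(14038/415959979) = (98597/124)*(14038/415959979) = 692052343/25789518698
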